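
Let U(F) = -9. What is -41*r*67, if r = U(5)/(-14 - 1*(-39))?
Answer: 24723/25 ≈ 988.92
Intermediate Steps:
r = -9/25 (r = -9/(-14 - 1*(-39)) = -9/(-14 + 39) = -9/25 ≈ -0.36000)
-41*r*67 = -41*(-9/25)*67 = (369/25)*67 = 24723/25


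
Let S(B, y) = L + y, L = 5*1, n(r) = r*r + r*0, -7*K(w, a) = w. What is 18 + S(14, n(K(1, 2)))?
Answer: 1128/49 ≈ 23.020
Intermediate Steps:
K(w, a) = -w/7
n(r) = r² (n(r) = r² + 0 = r²)
L = 5
S(B, y) = 5 + y
18 + S(14, n(K(1, 2))) = 18 + (5 + (-⅐*1)²) = 18 + (5 + (-⅐)²) = 18 + (5 + 1/49) = 18 + 246/49 = 1128/49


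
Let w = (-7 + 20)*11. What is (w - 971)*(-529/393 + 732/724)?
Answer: 6577080/23711 ≈ 277.39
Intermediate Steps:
w = 143 (w = 13*11 = 143)
(w - 971)*(-529/393 + 732/724) = (143 - 971)*(-529/393 + 732/724) = -828*(-529*1/393 + 732*(1/724)) = -828*(-529/393 + 183/181) = -828*(-23830/71133) = 6577080/23711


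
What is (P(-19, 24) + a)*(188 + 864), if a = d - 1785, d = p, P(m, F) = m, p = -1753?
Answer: -3741964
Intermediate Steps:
d = -1753
a = -3538 (a = -1753 - 1785 = -3538)
(P(-19, 24) + a)*(188 + 864) = (-19 - 3538)*(188 + 864) = -3557*1052 = -3741964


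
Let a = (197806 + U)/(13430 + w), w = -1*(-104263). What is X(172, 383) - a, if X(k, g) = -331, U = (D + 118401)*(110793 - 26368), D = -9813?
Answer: -9206696089/117693 ≈ -78226.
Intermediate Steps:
U = 9167541900 (U = (-9813 + 118401)*(110793 - 26368) = 108588*84425 = 9167541900)
w = 104263
a = 9167739706/117693 (a = (197806 + 9167541900)/(13430 + 104263) = 9167739706/117693 ≈ 77895.)
X(172, 383) - a = -331 - 1*9167739706/117693 = -331 - 9167739706/117693 = -9206696089/117693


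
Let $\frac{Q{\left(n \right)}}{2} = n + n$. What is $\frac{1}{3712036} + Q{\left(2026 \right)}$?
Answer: $\frac{30082339745}{3712036} \approx 8104.0$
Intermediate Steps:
$Q{\left(n \right)} = 4 n$ ($Q{\left(n \right)} = 2 \left(n + n\right) = 2 \cdot 2 n = 4 n$)
$\frac{1}{3712036} + Q{\left(2026 \right)} = \frac{1}{3712036} + 4 \cdot 2026 = \frac{1}{3712036} + 8104 = \frac{30082339745}{3712036}$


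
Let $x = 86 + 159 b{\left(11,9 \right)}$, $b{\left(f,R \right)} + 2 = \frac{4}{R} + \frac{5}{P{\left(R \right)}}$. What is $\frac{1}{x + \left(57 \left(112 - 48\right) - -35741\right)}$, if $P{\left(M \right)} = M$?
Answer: $\frac{1}{39316} \approx 2.5435 \cdot 10^{-5}$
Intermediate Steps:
$b{\left(f,R \right)} = -2 + \frac{9}{R}$ ($b{\left(f,R \right)} = -2 + \left(\frac{4}{R} + \frac{5}{R}\right) = -2 + \frac{9}{R}$)
$x = -73$ ($x = 86 + 159 \left(-2 + \frac{9}{9}\right) = 86 + 159 \left(-2 + 9 \cdot \frac{1}{9}\right) = 86 + 159 \left(-2 + 1\right) = 86 + 159 \left(-1\right) = 86 - 159 = -73$)
$\frac{1}{x + \left(57 \left(112 - 48\right) - -35741\right)} = \frac{1}{-73 + \left(57 \left(112 - 48\right) - -35741\right)} = \frac{1}{-73 + \left(57 \cdot 64 + 35741\right)} = \frac{1}{-73 + \left(3648 + 35741\right)} = \frac{1}{-73 + 39389} = \frac{1}{39316}$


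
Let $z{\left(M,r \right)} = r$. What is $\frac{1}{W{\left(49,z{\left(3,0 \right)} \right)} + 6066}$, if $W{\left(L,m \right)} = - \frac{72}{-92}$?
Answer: $\frac{23}{139536} \approx 0.00016483$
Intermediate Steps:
$W{\left(L,m \right)} = \frac{18}{23}$ ($W{\left(L,m \right)} = \left(-72\right) \left(- \frac{1}{92}\right) = \frac{18}{23}$)
$\frac{1}{W{\left(49,z{\left(3,0 \right)} \right)} + 6066} = \frac{1}{\frac{18}{23} + 6066} = \frac{1}{\frac{139536}{23}} = \frac{23}{139536}$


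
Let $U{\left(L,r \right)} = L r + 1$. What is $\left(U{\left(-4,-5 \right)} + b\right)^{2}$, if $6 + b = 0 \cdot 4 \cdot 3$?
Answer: $225$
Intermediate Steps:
$U{\left(L,r \right)} = 1 + L r$
$b = -6$ ($b = -6 + 0 \cdot 4 \cdot 3 = -6 + 0 \cdot 3 = -6 + 0 = -6$)
$\left(U{\left(-4,-5 \right)} + b\right)^{2} = \left(\left(1 - -20\right) - 6\right)^{2} = \left(\left(1 + 20\right) - 6\right)^{2} = \left(21 - 6\right)^{2} = 15^{2} = 225$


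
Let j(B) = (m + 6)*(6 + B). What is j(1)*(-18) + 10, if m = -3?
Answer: -368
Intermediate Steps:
j(B) = 18 + 3*B (j(B) = (-3 + 6)*(6 + B) = 3*(6 + B) = 18 + 3*B)
j(1)*(-18) + 10 = (18 + 3*1)*(-18) + 10 = (18 + 3)*(-18) + 10 = 21*(-18) + 10 = -378 + 10 = -368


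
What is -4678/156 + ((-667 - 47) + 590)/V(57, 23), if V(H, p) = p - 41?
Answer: -5405/234 ≈ -23.098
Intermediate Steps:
V(H, p) = -41 + p
-4678/156 + ((-667 - 47) + 590)/V(57, 23) = -4678/156 + ((-667 - 47) + 590)/(-41 + 23) = -4678*1/156 + (-714 + 590)/(-18) = -2339/78 - 124*(-1/18) = -2339/78 + 62/9 = -5405/234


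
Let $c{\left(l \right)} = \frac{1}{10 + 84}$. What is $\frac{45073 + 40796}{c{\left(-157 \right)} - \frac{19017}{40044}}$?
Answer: $- \frac{1146179412}{6197} \approx -1.8496 \cdot 10^{5}$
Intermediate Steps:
$c{\left(l \right)} = \frac{1}{94}$
$\frac{45073 + 40796}{c{\left(-157 \right)} - \frac{19017}{40044}} = \frac{45073 + 40796}{\frac{1}{94} - \frac{19017}{40044}} = \frac{85869}{\frac{1}{94} - \frac{6339}{13348}} = \frac{85869}{- \frac{6197}{13348}} = 85869 \left(- \frac{13348}{6197}\right) = - \frac{1146179412}{6197}$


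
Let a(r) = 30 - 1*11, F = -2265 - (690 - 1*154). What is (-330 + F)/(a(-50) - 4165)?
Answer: 3131/4146 ≈ 0.75519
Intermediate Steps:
F = -2801 (F = -2265 - (690 - 154) = -2265 - 1*536 = -2265 - 536 = -2801)
a(r) = 19 (a(r) = 30 - 11 = 19)
(-330 + F)/(a(-50) - 4165) = (-330 - 2801)/(19 - 4165) = -3131/(-4146) = -3131*(-1/4146) = 3131/4146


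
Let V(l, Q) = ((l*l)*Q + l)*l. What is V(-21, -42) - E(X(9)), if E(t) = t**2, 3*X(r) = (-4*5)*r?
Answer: 385803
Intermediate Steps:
X(r) = -20*r/3 (X(r) = ((-4*5)*r)/3 = (-20*r)/3 = -20*r/3)
V(l, Q) = l*(l + Q*l**2) (V(l, Q) = (l**2*Q + l)*l = (Q*l**2 + l)*l = (l + Q*l**2)*l = l*(l + Q*l**2))
V(-21, -42) - E(X(9)) = (-21)**2*(1 - 42*(-21)) - (-20/3*9)**2 = 441*(1 + 882) - 1*(-60)**2 = 441*883 - 1*3600 = 389403 - 3600 = 385803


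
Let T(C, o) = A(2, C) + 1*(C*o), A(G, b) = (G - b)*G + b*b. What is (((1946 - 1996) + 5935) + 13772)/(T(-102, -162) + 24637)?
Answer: 19657/51773 ≈ 0.37968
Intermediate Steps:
A(G, b) = b**2 + G*(G - b) (A(G, b) = G*(G - b) + b**2 = b**2 + G*(G - b))
T(C, o) = 4 + C**2 - 2*C + C*o (T(C, o) = (2**2 + C**2 - 1*2*C) + 1*(C*o) = (4 + C**2 - 2*C) + C*o = 4 + C**2 - 2*C + C*o)
(((1946 - 1996) + 5935) + 13772)/(T(-102, -162) + 24637) = (((1946 - 1996) + 5935) + 13772)/((4 + (-102)**2 - 2*(-102) - 102*(-162)) + 24637) = ((-50 + 5935) + 13772)/((4 + 10404 + 204 + 16524) + 24637) = (5885 + 13772)/(27136 + 24637) = 19657/51773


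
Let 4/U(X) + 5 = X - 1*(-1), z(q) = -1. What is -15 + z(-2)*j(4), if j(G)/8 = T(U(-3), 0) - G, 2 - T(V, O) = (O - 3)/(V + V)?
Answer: 22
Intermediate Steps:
U(X) = 4/(-4 + X) (U(X) = 4/(-5 + (X - 1*(-1))) = 4/(-5 + (X + 1)) = 4/(-5 + (1 + X)) = 4/(-4 + X))
T(V, O) = 2 - (-3 + O)/(2*V) (T(V, O) = 2 - (O - 3)/(V + V) = 2 - (-3 + O)/(2*V))
j(G) = -5 - 8*G (j(G) = 8*((3 - 1*0 + 4*(4/(-4 - 3)))/(2*((4/(-4 - 3)))) - G) = 8*((3 + 0 + 4*(4/(-7)))/(2*((4/(-7)))) - G) = 8*((3 + 0 + 4*(4*(-1/7)))/(2*((4*(-1/7)))) - G) = 8*((3 + 0 + 4*(-4/7))/(2*(-4/7)) - G) = 8*((1/2)*(-7/4)*(3 + 0 - 16/7) - G) = 8*((1/2)*(-7/4)*(5/7) - G) = 8*(-5/8 - G) = -5 - 8*G)
-15 + z(-2)*j(4) = -15 - (-5 - 8*4) = -15 - (-5 - 32) = -15 - 1*(-37) = -15 + 37 = 22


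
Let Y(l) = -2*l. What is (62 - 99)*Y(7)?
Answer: 518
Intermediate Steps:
(62 - 99)*Y(7) = (62 - 99)*(-2*7) = -37*(-14) = 518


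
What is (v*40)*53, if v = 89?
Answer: 188680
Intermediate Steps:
(v*40)*53 = (89*40)*53 = 3560*53 = 188680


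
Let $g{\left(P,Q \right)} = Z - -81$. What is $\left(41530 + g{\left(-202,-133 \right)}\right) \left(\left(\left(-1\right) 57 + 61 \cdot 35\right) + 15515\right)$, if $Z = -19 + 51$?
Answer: $732625299$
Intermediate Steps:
$Z = 32$
$g{\left(P,Q \right)} = 113$ ($g{\left(P,Q \right)} = 32 - -81 = 32 + 81 = 113$)
$\left(41530 + g{\left(-202,-133 \right)}\right) \left(\left(\left(-1\right) 57 + 61 \cdot 35\right) + 15515\right) = \left(41530 + 113\right) \left(\left(\left(-1\right) 57 + 61 \cdot 35\right) + 15515\right) = 41643 \left(\left(-57 + 2135\right) + 15515\right) = 41643 \left(2078 + 15515\right) = 41643 \cdot 17593 = 732625299$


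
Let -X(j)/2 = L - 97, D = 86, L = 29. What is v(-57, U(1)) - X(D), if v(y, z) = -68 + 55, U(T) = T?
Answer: -149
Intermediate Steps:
v(y, z) = -13
X(j) = 136 (X(j) = -2*(29 - 97) = -2*(-68) = 136)
v(-57, U(1)) - X(D) = -13 - 1*136 = -13 - 136 = -149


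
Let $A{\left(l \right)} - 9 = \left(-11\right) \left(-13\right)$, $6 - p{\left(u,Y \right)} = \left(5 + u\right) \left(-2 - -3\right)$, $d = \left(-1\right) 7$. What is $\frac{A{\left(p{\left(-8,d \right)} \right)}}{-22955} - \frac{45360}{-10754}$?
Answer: $\frac{519802096}{123429035} \approx 4.2113$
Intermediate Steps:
$d = -7$
$p{\left(u,Y \right)} = 1 - u$ ($p{\left(u,Y \right)} = 6 - \left(5 + u\right) \left(-2 - -3\right) = 6 - \left(5 + u\right) \left(-2 + 3\right) = 6 - \left(5 + u\right) 1 = 6 - \left(5 + u\right) = 1 - u$)
$A{\left(l \right)} = 152$ ($A{\left(l \right)} = 9 - -143 = 9 + 143 = 152$)
$\frac{A{\left(p{\left(-8,d \right)} \right)}}{-22955} - \frac{45360}{-10754} = \frac{152}{-22955} - \frac{45360}{-10754} = 152 \left(- \frac{1}{22955}\right) - - \frac{22680}{5377} = - \frac{152}{22955} + \frac{22680}{5377} = \frac{519802096}{123429035}$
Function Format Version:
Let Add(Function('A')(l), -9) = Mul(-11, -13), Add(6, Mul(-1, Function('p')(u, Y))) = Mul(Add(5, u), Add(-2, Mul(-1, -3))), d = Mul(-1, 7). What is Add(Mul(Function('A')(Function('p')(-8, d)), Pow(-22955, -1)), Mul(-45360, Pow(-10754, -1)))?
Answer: Rational(519802096, 123429035) ≈ 4.2113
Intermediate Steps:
d = -7
Function('p')(u, Y) = Add(1, Mul(-1, u)) (Function('p')(u, Y) = Add(6, Mul(-1, Mul(Add(5, u), Add(-2, Mul(-1, -3))))) = Add(6, Mul(-1, Mul(Add(5, u), Add(-2, 3)))) = Add(6, Mul(-1, Mul(Add(5, u), 1))) = Add(6, Mul(-1, Add(5, u))) = Add(6, Add(-5, Mul(-1, u))) = Add(1, Mul(-1, u)))
Function('A')(l) = 152 (Function('A')(l) = Add(9, Mul(-11, -13)) = Add(9, 143) = 152)
Add(Mul(Function('A')(Function('p')(-8, d)), Pow(-22955, -1)), Mul(-45360, Pow(-10754, -1))) = Add(Mul(152, Pow(-22955, -1)), Mul(-45360, Pow(-10754, -1))) = Add(Mul(152, Rational(-1, 22955)), Mul(-45360, Rational(-1, 10754))) = Add(Rational(-152, 22955), Rational(22680, 5377)) = Rational(519802096, 123429035)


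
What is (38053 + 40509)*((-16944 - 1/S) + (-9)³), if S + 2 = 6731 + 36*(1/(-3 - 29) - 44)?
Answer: -5194102568602/3741 ≈ -1.3884e+9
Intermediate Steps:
S = 41151/8 (S = -2 + (6731 + 36*(1/(-3 - 29) - 44)) = -2 + (6731 + 36*(1/(-32) - 44)) = -2 + (6731 + 36*(-1/32 - 44)) = -2 + (6731 + 36*(-1409/32)) = -2 + (6731 - 12681/8) = -2 + 41167/8 = 41151/8 ≈ 5143.9)
(38053 + 40509)*((-16944 - 1/S) + (-9)³) = (38053 + 40509)*((-16944 - 1/41151/8) + (-9)³) = 78562*((-16944 - 1*8/41151) - 729) = 78562*((-16944 - 8/41151) - 729) = 78562*(-697262552/41151 - 729) = 78562*(-727261631/41151) = -5194102568602/3741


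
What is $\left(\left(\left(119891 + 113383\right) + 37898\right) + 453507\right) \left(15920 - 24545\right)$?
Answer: $-6250356375$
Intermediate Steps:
$\left(\left(\left(119891 + 113383\right) + 37898\right) + 453507\right) \left(15920 - 24545\right) = \left(\left(233274 + 37898\right) + 453507\right) \left(-8625\right) = \left(271172 + 453507\right) \left(-8625\right) = 724679 \left(-8625\right) = -6250356375$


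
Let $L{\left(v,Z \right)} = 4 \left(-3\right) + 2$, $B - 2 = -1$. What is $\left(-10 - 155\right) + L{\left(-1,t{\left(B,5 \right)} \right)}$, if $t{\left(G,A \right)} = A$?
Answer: $-175$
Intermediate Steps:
$B = 1$ ($B = 2 - 1 = 1$)
$L{\left(v,Z \right)} = -10$ ($L{\left(v,Z \right)} = -12 + 2 = -10$)
$\left(-10 - 155\right) + L{\left(-1,t{\left(B,5 \right)} \right)} = \left(-10 - 155\right) - 10 = -165 - 10 = -175$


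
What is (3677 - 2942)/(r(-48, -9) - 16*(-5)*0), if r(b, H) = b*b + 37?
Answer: 735/2341 ≈ 0.31397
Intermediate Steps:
r(b, H) = 37 + b² (r(b, H) = b² + 37 = 37 + b²)
(3677 - 2942)/(r(-48, -9) - 16*(-5)*0) = (3677 - 2942)/((37 + (-48)²) - 16*(-5)*0) = 735/((37 + 2304) + 80*0) = 735/(2341 + 0) = 735/2341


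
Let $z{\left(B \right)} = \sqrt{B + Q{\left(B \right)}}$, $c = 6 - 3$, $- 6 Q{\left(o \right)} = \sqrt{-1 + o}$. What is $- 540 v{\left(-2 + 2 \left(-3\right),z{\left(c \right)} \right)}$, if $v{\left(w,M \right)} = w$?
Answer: $4320$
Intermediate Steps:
$Q{\left(o \right)} = - \frac{\sqrt{-1 + o}}{6}$
$c = 3$
$z{\left(B \right)} = \sqrt{B - \frac{\sqrt{-1 + B}}{6}}$
$- 540 v{\left(-2 + 2 \left(-3\right),z{\left(c \right)} \right)} = - 540 \left(-2 + 2 \left(-3\right)\right) = - 540 \left(-2 - 6\right) = \left(-540\right) \left(-8\right) = 4320$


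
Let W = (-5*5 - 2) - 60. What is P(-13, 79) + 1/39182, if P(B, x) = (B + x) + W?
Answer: -822821/39182 ≈ -21.000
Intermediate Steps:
W = -87 (W = (-25 - 2) - 60 = -27 - 60 = -87)
P(B, x) = -87 + B + x (P(B, x) = (B + x) - 87 = -87 + B + x)
P(-13, 79) + 1/39182 = (-87 - 13 + 79) + 1/39182 = -21 + 1/39182 = -822821/39182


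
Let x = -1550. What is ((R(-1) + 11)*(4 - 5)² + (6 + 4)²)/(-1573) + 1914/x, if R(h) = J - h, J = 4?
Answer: -1595261/1219075 ≈ -1.3086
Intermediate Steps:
R(h) = 4 - h
((R(-1) + 11)*(4 - 5)² + (6 + 4)²)/(-1573) + 1914/x = (((4 - 1*(-1)) + 11)*(4 - 5)² + (6 + 4)²)/(-1573) + 1914/(-1550) = (((4 + 1) + 11)*(-1)² + 10²)*(-1/1573) + 1914*(-1/1550) = ((5 + 11)*1 + 100)*(-1/1573) - 957/775 = (16*1 + 100)*(-1/1573) - 957/775 = (16 + 100)*(-1/1573) - 957/775 = 116*(-1/1573) - 957/775 = -116/1573 - 957/775 = -1595261/1219075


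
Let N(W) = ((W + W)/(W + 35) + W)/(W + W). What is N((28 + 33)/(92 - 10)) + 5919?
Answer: 34700273/5862 ≈ 5919.5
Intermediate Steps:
N(W) = (W + 2*W/(35 + W))/(2*W) (N(W) = ((2*W)/(35 + W) + W)/((2*W)) = (2*W/(35 + W) + W)*(1/(2*W)) = (W + 2*W/(35 + W))*(1/(2*W)) = (W + 2*W/(35 + W))/(2*W))
N((28 + 33)/(92 - 10)) + 5919 = (37 + (28 + 33)/(92 - 10))/(2*(35 + (28 + 33)/(92 - 10))) + 5919 = (37 + 61/82)/(2*(35 + 61/82)) + 5919 = (1/2)*(3095/82)/(2931/82) + 5919 = (1/2)*(82/2931)*(3095/82) + 5919 = 3095/5862 + 5919 = 34700273/5862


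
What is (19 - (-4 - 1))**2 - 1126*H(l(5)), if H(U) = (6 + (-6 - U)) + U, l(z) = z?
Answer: 576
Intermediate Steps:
H(U) = 0 (H(U) = -U + U = 0)
(19 - (-4 - 1))**2 - 1126*H(l(5)) = (19 - (-4 - 1))**2 - 1126*0 = (19 - 1*(-5))**2 + 0 = (19 + 5)**2 + 0 = 24**2 + 0 = 576 + 0 = 576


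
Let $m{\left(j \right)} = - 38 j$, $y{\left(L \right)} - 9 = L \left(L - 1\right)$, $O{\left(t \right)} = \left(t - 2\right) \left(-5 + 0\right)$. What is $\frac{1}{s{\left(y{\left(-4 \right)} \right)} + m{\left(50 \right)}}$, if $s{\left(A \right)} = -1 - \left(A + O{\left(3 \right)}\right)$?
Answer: $- \frac{1}{1925} \approx -0.00051948$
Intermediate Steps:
$O{\left(t \right)} = 10 - 5 t$ ($O{\left(t \right)} = \left(-2 + t\right) \left(-5\right) = 10 - 5 t$)
$y{\left(L \right)} = 9 + L \left(-1 + L\right)$ ($y{\left(L \right)} = 9 + L \left(L - 1\right) = 9 + L \left(-1 + L\right)$)
$s{\left(A \right)} = 4 - A$ ($s{\left(A \right)} = -1 - \left(A + \left(10 - 15\right)\right) = -1 - \left(A - 5\right) = -1 - \left(-5 + A\right) = 4 - A$)
$\frac{1}{s{\left(y{\left(-4 \right)} \right)} + m{\left(50 \right)}} = \frac{1}{\left(4 - \left(9 + \left(-4\right)^{2} - -4\right)\right) - 1900} = \frac{1}{\left(4 - \left(9 + 16 + 4\right)\right) - 1900} = \frac{1}{\left(4 - 29\right) - 1900} = \frac{1}{-25 - 1900} = \frac{1}{-1925} = - \frac{1}{1925}$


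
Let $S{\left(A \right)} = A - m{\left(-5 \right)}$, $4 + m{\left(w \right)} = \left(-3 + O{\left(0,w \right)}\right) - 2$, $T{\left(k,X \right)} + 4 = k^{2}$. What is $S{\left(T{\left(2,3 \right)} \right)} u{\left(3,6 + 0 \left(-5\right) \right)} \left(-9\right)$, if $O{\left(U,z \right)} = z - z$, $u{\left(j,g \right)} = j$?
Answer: $-243$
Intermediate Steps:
$T{\left(k,X \right)} = -4 + k^{2}$
$O{\left(U,z \right)} = 0$
$m{\left(w \right)} = -9$ ($m{\left(w \right)} = -4 + \left(\left(-3 + 0\right) - 2\right) = -4 - 5 = -9$)
$S{\left(A \right)} = 9 + A$ ($S{\left(A \right)} = A - -9 = A + 9 = 9 + A$)
$S{\left(T{\left(2,3 \right)} \right)} u{\left(3,6 + 0 \left(-5\right) \right)} \left(-9\right) = \left(9 - \left(4 - 2^{2}\right)\right) 3 \left(-9\right) = \left(9 + \left(-4 + 4\right)\right) 3 \left(-9\right) = \left(9 + 0\right) 3 \left(-9\right) = 9 \cdot 3 \left(-9\right) = 27 \left(-9\right) = -243$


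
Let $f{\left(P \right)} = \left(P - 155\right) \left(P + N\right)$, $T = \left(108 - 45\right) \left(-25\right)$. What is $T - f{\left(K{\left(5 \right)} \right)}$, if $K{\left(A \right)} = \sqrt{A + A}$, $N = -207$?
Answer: $-33670 + 362 \sqrt{10} \approx -32525.0$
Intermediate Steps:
$K{\left(A \right)} = \sqrt{2} \sqrt{A}$ ($K{\left(A \right)} = \sqrt{2 A} = \sqrt{2} \sqrt{A}$)
$T = -1575$ ($T = 63 \left(-25\right) = -1575$)
$f{\left(P \right)} = \left(-207 + P\right) \left(-155 + P\right)$ ($f{\left(P \right)} = \left(P - 155\right) \left(P - 207\right) = \left(-155 + P\right) \left(-207 + P\right) = \left(-207 + P\right) \left(-155 + P\right)$)
$T - f{\left(K{\left(5 \right)} \right)} = -1575 - \left(32085 + \left(\sqrt{2} \sqrt{5}\right)^{2} - 362 \sqrt{2} \sqrt{5}\right) = -1575 - \left(32085 + \left(\sqrt{10}\right)^{2} - 362 \sqrt{10}\right) = -1575 - \left(32085 + 10 - 362 \sqrt{10}\right) = -1575 - \left(32095 - 362 \sqrt{10}\right) = -33670 + 362 \sqrt{10}$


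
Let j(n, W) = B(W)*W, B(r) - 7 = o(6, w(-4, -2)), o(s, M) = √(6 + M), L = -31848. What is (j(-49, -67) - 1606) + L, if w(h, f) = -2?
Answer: -34057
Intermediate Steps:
B(r) = 9 (B(r) = 7 + √(6 - 2) = 7 + √4 = 7 + 2 = 9)
j(n, W) = 9*W
(j(-49, -67) - 1606) + L = (9*(-67) - 1606) - 31848 = (-603 - 1606) - 31848 = -2209 - 31848 = -34057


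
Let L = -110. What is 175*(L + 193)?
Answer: 14525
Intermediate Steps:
175*(L + 193) = 175*(-110 + 193) = 175*83 = 14525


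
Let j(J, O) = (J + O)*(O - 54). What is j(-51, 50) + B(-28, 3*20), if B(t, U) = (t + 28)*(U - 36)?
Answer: 4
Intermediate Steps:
B(t, U) = (-36 + U)*(28 + t) (B(t, U) = (28 + t)*(-36 + U) = (-36 + U)*(28 + t))
j(J, O) = (-54 + O)*(J + O) (j(J, O) = (J + O)*(-54 + O) = (-54 + O)*(J + O))
j(-51, 50) + B(-28, 3*20) = (50² - 54*(-51) - 54*50 - 51*50) + (-1008 - 36*(-28) + 28*(3*20) + (3*20)*(-28)) = (2500 + 2754 - 2700 - 2550) + (-1008 + 1008 + 28*60 + 60*(-28)) = 4 + (-1008 + 1008 + 1680 - 1680) = 4 + 0 = 4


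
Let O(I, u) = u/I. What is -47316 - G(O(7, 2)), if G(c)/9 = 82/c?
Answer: -49899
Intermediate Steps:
G(c) = 738/c (G(c) = 9*(82/c) = 738/c)
-47316 - G(O(7, 2)) = -47316 - 738/(2/7) = -47316 - 738/(2*(⅐)) = -47316 - 738/2/7 = -47316 - 738*7/2 = -47316 - 1*2583 = -47316 - 2583 = -49899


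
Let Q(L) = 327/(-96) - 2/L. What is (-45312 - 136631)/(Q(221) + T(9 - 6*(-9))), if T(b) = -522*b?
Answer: 1286700896/232593945 ≈ 5.5320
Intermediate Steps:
Q(L) = -109/32 - 2/L (Q(L) = 327*(-1/96) - 2/L = -109/32 - 2/L)
(-45312 - 136631)/(Q(221) + T(9 - 6*(-9))) = (-45312 - 136631)/((-109/32 - 2/221) - 522*(9 - 6*(-9))) = -181943/((-109/32 - 2*1/221) - 522*(9 + 54)) = -181943/((-109/32 - 2/221) - 522*63) = -181943/(-24153/7072 - 32886) = -181943/(-232593945/7072) = -181943*(-7072/232593945) = 1286700896/232593945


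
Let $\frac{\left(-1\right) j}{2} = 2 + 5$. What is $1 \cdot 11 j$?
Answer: $-154$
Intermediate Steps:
$j = -14$ ($j = - 2 \left(2 + 5\right) = \left(-2\right) 7 = -14$)
$1 \cdot 11 j = 1 \cdot 11 \left(-14\right) = 11 \left(-14\right) = -154$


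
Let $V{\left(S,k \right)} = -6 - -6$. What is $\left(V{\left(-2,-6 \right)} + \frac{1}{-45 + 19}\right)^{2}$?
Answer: $\frac{1}{676} \approx 0.0014793$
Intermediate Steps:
$V{\left(S,k \right)} = 0$ ($V{\left(S,k \right)} = -6 + 6 = 0$)
$\left(V{\left(-2,-6 \right)} + \frac{1}{-45 + 19}\right)^{2} = \left(0 + \frac{1}{-45 + 19}\right)^{2} = \left(0 + \frac{1}{-26}\right)^{2} = \left(0 - \frac{1}{26}\right)^{2} = \left(- \frac{1}{26}\right)^{2} = \frac{1}{676}$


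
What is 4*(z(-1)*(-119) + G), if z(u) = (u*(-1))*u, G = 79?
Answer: 792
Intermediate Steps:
z(u) = -u² (z(u) = (-u)*u = -u²)
4*(z(-1)*(-119) + G) = 4*(-1*(-1)²*(-119) + 79) = 4*(-1*1*(-119) + 79) = 4*(-1*(-119) + 79) = 4*(119 + 79) = 4*198 = 792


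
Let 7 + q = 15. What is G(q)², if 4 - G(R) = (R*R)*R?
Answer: 258064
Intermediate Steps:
q = 8 (q = -7 + 15 = 8)
G(R) = 4 - R³ (G(R) = 4 - R*R*R = 4 - R²*R = 4 - R³)
G(q)² = (4 - 1*8³)² = (4 - 1*512)² = (4 - 512)² = (-508)² = 258064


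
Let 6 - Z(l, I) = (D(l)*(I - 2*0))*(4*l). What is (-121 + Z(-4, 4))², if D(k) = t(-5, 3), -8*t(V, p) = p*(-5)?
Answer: 25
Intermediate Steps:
t(V, p) = 5*p/8 (t(V, p) = -p*(-5)/8 = -(-5)*p/8 = 5*p/8)
D(k) = 15/8 (D(k) = (5/8)*3 = 15/8)
Z(l, I) = 6 - 15*I*l/2 (Z(l, I) = 6 - 15*(I - 2*0)/8*4*l = 6 - 15*(I + 0)/8*4*l = 6 - 15*I/8*4*l = 6 - 15*I*l/2)
(-121 + Z(-4, 4))² = (-121 + (6 - 15/2*4*(-4)))² = (-121 + (6 + 120))² = (-121 + 126)² = 5² = 25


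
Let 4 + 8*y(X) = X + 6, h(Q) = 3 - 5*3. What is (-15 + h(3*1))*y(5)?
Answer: -189/8 ≈ -23.625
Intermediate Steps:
h(Q) = -12 (h(Q) = 3 - 15 = -12)
y(X) = 1/4 + X/8 (y(X) = -1/2 + (X + 6)/8 = -1/2 + (6 + X)/8 = -1/2 + (3/4 + X/8) = 1/4 + X/8)
(-15 + h(3*1))*y(5) = (-15 - 12)*(1/4 + (1/8)*5) = -27*(1/4 + 5/8) = -27*7/8 = -189/8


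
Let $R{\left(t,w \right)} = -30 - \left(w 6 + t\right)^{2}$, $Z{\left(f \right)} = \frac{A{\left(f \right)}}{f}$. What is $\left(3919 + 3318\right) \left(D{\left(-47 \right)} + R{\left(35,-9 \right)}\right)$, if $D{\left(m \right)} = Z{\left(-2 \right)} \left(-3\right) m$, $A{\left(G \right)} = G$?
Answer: $-1809250$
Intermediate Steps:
$Z{\left(f \right)} = 1$ ($Z{\left(f \right)} = \frac{f}{f} = 1$)
$D{\left(m \right)} = - 3 m$ ($D{\left(m \right)} = 1 \left(-3\right) m = - 3 m$)
$R{\left(t,w \right)} = -30 - \left(t + 6 w\right)^{2}$ ($R{\left(t,w \right)} = -30 - \left(6 w + t\right)^{2} = -30 - \left(t + 6 w\right)^{2}$)
$\left(3919 + 3318\right) \left(D{\left(-47 \right)} + R{\left(35,-9 \right)}\right) = \left(3919 + 3318\right) \left(\left(-3\right) \left(-47\right) - \left(30 + \left(35 + 6 \left(-9\right)\right)^{2}\right)\right) = 7237 \left(141 - \left(30 + \left(35 - 54\right)^{2}\right)\right) = 7237 \left(141 - 391\right) = 7237 \left(-250\right) = -1809250$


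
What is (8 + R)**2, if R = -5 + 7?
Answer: 100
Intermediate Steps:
R = 2
(8 + R)**2 = (8 + 2)**2 = 10**2 = 100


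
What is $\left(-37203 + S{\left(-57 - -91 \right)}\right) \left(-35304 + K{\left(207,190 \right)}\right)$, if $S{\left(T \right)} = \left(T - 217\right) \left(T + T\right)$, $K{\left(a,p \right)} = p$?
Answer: $1743304758$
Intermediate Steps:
$S{\left(T \right)} = 2 T \left(-217 + T\right)$ ($S{\left(T \right)} = \left(-217 + T\right) 2 T = 2 T \left(-217 + T\right)$)
$\left(-37203 + S{\left(-57 - -91 \right)}\right) \left(-35304 + K{\left(207,190 \right)}\right) = \left(-37203 + 2 \left(-57 - -91\right) \left(-217 - -34\right)\right) \left(-35304 + 190\right) = \left(-37203 + 2 \left(-57 + 91\right) \left(-217 + \left(-57 + 91\right)\right)\right) \left(-35114\right) = \left(-37203 + 2 \cdot 34 \left(-217 + 34\right)\right) \left(-35114\right) = \left(-37203 + 2 \cdot 34 \left(-183\right)\right) \left(-35114\right) = \left(-37203 - 12444\right) \left(-35114\right) = \left(-49647\right) \left(-35114\right) = 1743304758$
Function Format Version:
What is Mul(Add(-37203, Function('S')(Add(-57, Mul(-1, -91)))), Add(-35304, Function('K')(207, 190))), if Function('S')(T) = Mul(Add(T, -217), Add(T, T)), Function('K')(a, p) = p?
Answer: 1743304758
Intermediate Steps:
Function('S')(T) = Mul(2, T, Add(-217, T)) (Function('S')(T) = Mul(Add(-217, T), Mul(2, T)) = Mul(2, T, Add(-217, T)))
Mul(Add(-37203, Function('S')(Add(-57, Mul(-1, -91)))), Add(-35304, Function('K')(207, 190))) = Mul(Add(-37203, Mul(2, Add(-57, Mul(-1, -91)), Add(-217, Add(-57, Mul(-1, -91))))), Add(-35304, 190)) = Mul(Add(-37203, Mul(2, Add(-57, 91), Add(-217, Add(-57, 91)))), -35114) = Mul(Add(-37203, Mul(2, 34, Add(-217, 34))), -35114) = Mul(Add(-37203, Mul(2, 34, -183)), -35114) = Mul(Add(-37203, -12444), -35114) = Mul(-49647, -35114) = 1743304758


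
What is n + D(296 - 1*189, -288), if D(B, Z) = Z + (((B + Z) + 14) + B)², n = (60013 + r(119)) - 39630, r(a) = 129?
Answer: 23824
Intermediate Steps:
n = 20512 (n = (60013 + 129) - 39630 = 60142 - 39630 = 20512)
D(B, Z) = Z + (14 + Z + 2*B)² (D(B, Z) = Z + ((14 + B + Z) + B)² = Z + (14 + Z + 2*B)²)
n + D(296 - 1*189, -288) = 20512 + (-288 + (14 - 288 + 2*(296 - 1*189))²) = 20512 + (-288 + (14 - 288 + 2*(296 - 189))²) = 20512 + (-288 + (14 - 288 + 2*107)²) = 20512 + (-288 + (14 - 288 + 214)²) = 20512 + (-288 + (-60)²) = 20512 + (-288 + 3600) = 20512 + 3312 = 23824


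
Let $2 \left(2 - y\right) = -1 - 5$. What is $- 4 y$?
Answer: $-20$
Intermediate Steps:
$y = 5$ ($y = 2 - \frac{-1 - 5}{2} = 2 - -3 = 2 + 3 = 5$)
$- 4 y = \left(-4\right) 5 = -20$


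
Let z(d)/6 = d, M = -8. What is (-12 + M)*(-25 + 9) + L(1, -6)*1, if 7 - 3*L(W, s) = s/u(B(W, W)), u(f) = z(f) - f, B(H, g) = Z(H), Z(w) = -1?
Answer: 4829/15 ≈ 321.93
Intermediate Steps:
B(H, g) = -1
z(d) = 6*d
u(f) = 5*f (u(f) = 6*f - f = 5*f)
L(W, s) = 7/3 + s/15 (L(W, s) = 7/3 - s/(3*(5*(-1))) = 7/3 - s/(3*(-5)) = 7/3 - s*(-1)/(3*5) = 7/3 - (-1)*s/15 = 7/3 + s/15)
(-12 + M)*(-25 + 9) + L(1, -6)*1 = (-12 - 8)*(-25 + 9) + (7/3 + (1/15)*(-6))*1 = -20*(-16) + (7/3 - ⅖)*1 = 320 + (29/15)*1 = 320 + 29/15 = 4829/15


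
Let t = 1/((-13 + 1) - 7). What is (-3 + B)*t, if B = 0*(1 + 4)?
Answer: 3/19 ≈ 0.15789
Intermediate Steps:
t = -1/19 (t = 1/(-12 - 7) = 1/(-19) = -1/19 ≈ -0.052632)
B = 0 (B = 0*5 = 0)
(-3 + B)*t = (-3 + 0)*(-1/19) = -3*(-1/19) = 3/19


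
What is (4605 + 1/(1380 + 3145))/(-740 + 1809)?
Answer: 20837626/4837225 ≈ 4.3078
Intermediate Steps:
(4605 + 1/(1380 + 3145))/(-740 + 1809) = (4605 + 1/4525)/1069 = (4605 + 1/4525)*(1/1069) = (20837626/4525)*(1/1069) = 20837626/4837225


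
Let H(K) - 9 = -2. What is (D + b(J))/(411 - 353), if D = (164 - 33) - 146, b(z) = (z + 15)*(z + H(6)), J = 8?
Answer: 165/29 ≈ 5.6897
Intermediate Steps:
H(K) = 7 (H(K) = 9 - 2 = 7)
b(z) = (7 + z)*(15 + z) (b(z) = (z + 15)*(z + 7) = (15 + z)*(7 + z) = (7 + z)*(15 + z))
D = -15 (D = 131 - 146 = -15)
(D + b(J))/(411 - 353) = (-15 + (105 + 8**2 + 22*8))/(411 - 353) = (-15 + (105 + 64 + 176))/58 = (-15 + 345)*(1/58) = 330*(1/58) = 165/29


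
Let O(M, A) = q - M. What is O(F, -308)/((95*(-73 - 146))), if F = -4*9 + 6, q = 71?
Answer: -101/20805 ≈ -0.0048546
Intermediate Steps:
F = -30 (F = -36 + 6 = -30)
O(M, A) = 71 - M
O(F, -308)/((95*(-73 - 146))) = (71 - 1*(-30))/((95*(-73 - 146))) = (71 + 30)/((95*(-219))) = 101/(-20805) = 101*(-1/20805) = -101/20805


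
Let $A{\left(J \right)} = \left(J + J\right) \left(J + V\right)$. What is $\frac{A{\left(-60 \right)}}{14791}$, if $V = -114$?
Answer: $\frac{20880}{14791} \approx 1.4117$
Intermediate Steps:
$A{\left(J \right)} = 2 J \left(-114 + J\right)$ ($A{\left(J \right)} = \left(J + J\right) \left(J - 114\right) = 2 J \left(-114 + J\right)$)
$\frac{A{\left(-60 \right)}}{14791} = \frac{2 \left(-60\right) \left(-114 - 60\right)}{14791} = 2 \left(-60\right) \left(-174\right) \frac{1}{14791} = 20880 \cdot \frac{1}{14791} = \frac{20880}{14791}$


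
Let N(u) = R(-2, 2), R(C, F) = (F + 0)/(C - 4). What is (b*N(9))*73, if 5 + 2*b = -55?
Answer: 730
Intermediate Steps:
b = -30 (b = -5/2 + (½)*(-55) = -5/2 - 55/2 = -30)
R(C, F) = F/(-4 + C)
N(u) = -⅓ (N(u) = 2/(-4 - 2) = 2/(-6) = 2*(-⅙) = -⅓)
(b*N(9))*73 = -30*(-⅓)*73 = 10*73 = 730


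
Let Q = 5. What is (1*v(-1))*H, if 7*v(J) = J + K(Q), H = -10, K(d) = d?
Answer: -40/7 ≈ -5.7143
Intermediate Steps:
v(J) = 5/7 + J/7 (v(J) = (J + 5)/7 = (5 + J)/7 = 5/7 + J/7)
(1*v(-1))*H = (1*(5/7 + (⅐)*(-1)))*(-10) = (1*(5/7 - ⅐))*(-10) = (1*(4/7))*(-10) = (4/7)*(-10) = -40/7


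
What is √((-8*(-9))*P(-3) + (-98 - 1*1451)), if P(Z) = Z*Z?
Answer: I*√901 ≈ 30.017*I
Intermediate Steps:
P(Z) = Z²
√((-8*(-9))*P(-3) + (-98 - 1*1451)) = √(-8*(-9)*(-3)² + (-98 - 1*1451)) = √(72*9 + (-98 - 1451)) = √(648 - 1549) = √(-901) = I*√901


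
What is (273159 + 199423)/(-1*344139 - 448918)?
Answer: -472582/793057 ≈ -0.59590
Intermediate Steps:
(273159 + 199423)/(-1*344139 - 448918) = 472582/(-344139 - 448918) = 472582/(-793057) = 472582*(-1/793057) = -472582/793057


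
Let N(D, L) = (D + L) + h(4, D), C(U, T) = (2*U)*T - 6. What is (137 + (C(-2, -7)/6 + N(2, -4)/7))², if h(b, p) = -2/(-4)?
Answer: 34798201/1764 ≈ 19727.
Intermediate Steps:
C(U, T) = -6 + 2*T*U (C(U, T) = 2*T*U - 6 = -6 + 2*T*U)
h(b, p) = ½ (h(b, p) = -2*(-¼) = ½)
N(D, L) = ½ + D + L (N(D, L) = (D + L) + ½ = ½ + D + L)
(137 + (C(-2, -7)/6 + N(2, -4)/7))² = (137 + ((-6 + 2*(-7)*(-2))/6 + (½ + 2 - 4)/7))² = (137 + ((-6 + 28)*(⅙) - 3/2*⅐))² = (137 + (22*(⅙) - 3/14))² = (137 + (11/3 - 3/14))² = (137 + 145/42)² = (5899/42)² = 34798201/1764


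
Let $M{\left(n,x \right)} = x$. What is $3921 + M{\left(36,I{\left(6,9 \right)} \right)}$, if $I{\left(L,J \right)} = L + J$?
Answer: $3936$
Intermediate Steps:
$I{\left(L,J \right)} = J + L$
$3921 + M{\left(36,I{\left(6,9 \right)} \right)} = 3921 + \left(9 + 6\right) = 3921 + 15 = 3936$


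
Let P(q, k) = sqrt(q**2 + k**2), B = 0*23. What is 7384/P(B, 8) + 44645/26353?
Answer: 24368464/26353 ≈ 924.69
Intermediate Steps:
B = 0
P(q, k) = sqrt(k**2 + q**2)
7384/P(B, 8) + 44645/26353 = 7384/(sqrt(8**2 + 0**2)) + 44645/26353 = 7384/(sqrt(64 + 0)) + 44645*(1/26353) = 7384/(sqrt(64)) + 44645/26353 = 7384/8 + 44645/26353 = 7384*(1/8) + 44645/26353 = 923 + 44645/26353 = 24368464/26353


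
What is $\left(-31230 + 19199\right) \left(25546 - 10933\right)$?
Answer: $-175809003$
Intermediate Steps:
$\left(-31230 + 19199\right) \left(25546 - 10933\right) = \left(-12031\right) 14613 = -175809003$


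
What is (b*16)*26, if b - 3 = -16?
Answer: -5408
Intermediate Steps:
b = -13 (b = 3 - 16 = -13)
(b*16)*26 = -13*16*26 = -208*26 = -5408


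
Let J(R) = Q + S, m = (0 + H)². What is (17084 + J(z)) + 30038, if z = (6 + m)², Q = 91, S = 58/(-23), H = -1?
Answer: 1085841/23 ≈ 47211.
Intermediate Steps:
S = -58/23 (S = 58*(-1/23) = -58/23 ≈ -2.5217)
m = 1 (m = (0 - 1)² = (-1)² = 1)
z = 49 (z = (6 + 1)² = 7² = 49)
J(R) = 2035/23 (J(R) = 91 - 58/23 = 2035/23)
(17084 + J(z)) + 30038 = (17084 + 2035/23) + 30038 = 394967/23 + 30038 = 1085841/23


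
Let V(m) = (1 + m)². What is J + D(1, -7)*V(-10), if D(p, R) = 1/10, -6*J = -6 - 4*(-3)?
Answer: 71/10 ≈ 7.1000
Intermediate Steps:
J = -1 (J = -(-6 - 4*(-3))/6 = -(-6 + 12)/6 = -⅙*6 = -1)
D(p, R) = ⅒
J + D(1, -7)*V(-10) = -1 + (1 - 10)²/10 = -1 + (⅒)*(-9)² = -1 + (⅒)*81 = -1 + 81/10 = 71/10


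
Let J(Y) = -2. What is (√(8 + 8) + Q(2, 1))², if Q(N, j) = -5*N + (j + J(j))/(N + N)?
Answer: 625/16 ≈ 39.063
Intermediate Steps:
Q(N, j) = -5*N + (-2 + j)/(2*N) (Q(N, j) = -5*N + (j - 2)/(N + N) = -5*N + (-2 + j)/((2*N)) = -5*N + (-2 + j)*(1/(2*N)) = -5*N + (-2 + j)/(2*N))
(√(8 + 8) + Q(2, 1))² = (√(8 + 8) + (½)*(-2 + 1 - 10*2²)/2)² = (√16 + (½)*(½)*(-2 + 1 - 10*4))² = (4 + (½)*(½)*(-2 + 1 - 40))² = (4 + (½)*(½)*(-41))² = (4 - 41/4)² = (-25/4)² = 625/16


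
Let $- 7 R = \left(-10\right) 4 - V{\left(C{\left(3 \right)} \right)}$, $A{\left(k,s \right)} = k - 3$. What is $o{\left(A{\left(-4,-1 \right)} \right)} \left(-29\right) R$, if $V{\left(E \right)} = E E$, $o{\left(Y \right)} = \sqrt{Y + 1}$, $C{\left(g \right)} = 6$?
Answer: $- \frac{2204 i \sqrt{6}}{7} \approx - 771.24 i$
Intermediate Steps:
$A{\left(k,s \right)} = -3 + k$
$o{\left(Y \right)} = \sqrt{1 + Y}$
$V{\left(E \right)} = E^{2}$
$R = \frac{76}{7}$ ($R = - \frac{\left(-10\right) 4 - 6^{2}}{7} = - \frac{-40 - 36}{7} = \left(- \frac{1}{7}\right) \left(-76\right) = \frac{76}{7} \approx 10.857$)
$o{\left(A{\left(-4,-1 \right)} \right)} \left(-29\right) R = \sqrt{1 - 7} \left(-29\right) \frac{76}{7} = \sqrt{-6} \left(-29\right) \frac{76}{7} = i \sqrt{6} \left(-29\right) \frac{76}{7} = - 29 i \sqrt{6} \cdot \frac{76}{7} = - \frac{2204 i \sqrt{6}}{7}$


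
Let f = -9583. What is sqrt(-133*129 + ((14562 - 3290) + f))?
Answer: 2*I*sqrt(3867) ≈ 124.37*I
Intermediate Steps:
sqrt(-133*129 + ((14562 - 3290) + f)) = sqrt(-133*129 + ((14562 - 3290) - 9583)) = sqrt(-17157 + (11272 - 9583)) = sqrt(-17157 + 1689) = sqrt(-15468) = 2*I*sqrt(3867)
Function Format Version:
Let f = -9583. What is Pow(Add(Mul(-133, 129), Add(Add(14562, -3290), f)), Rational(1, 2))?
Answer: Mul(2, I, Pow(3867, Rational(1, 2))) ≈ Mul(124.37, I)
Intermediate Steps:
Pow(Add(Mul(-133, 129), Add(Add(14562, -3290), f)), Rational(1, 2)) = Pow(Add(Mul(-133, 129), Add(Add(14562, -3290), -9583)), Rational(1, 2)) = Pow(Add(-17157, Add(11272, -9583)), Rational(1, 2)) = Pow(Add(-17157, 1689), Rational(1, 2)) = Pow(-15468, Rational(1, 2)) = Mul(2, I, Pow(3867, Rational(1, 2)))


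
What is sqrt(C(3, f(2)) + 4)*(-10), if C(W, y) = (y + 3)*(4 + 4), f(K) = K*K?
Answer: -20*sqrt(15) ≈ -77.460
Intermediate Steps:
f(K) = K**2
C(W, y) = 24 + 8*y (C(W, y) = (3 + y)*8 = 24 + 8*y)
sqrt(C(3, f(2)) + 4)*(-10) = sqrt((24 + 8*2**2) + 4)*(-10) = sqrt((24 + 8*4) + 4)*(-10) = sqrt((24 + 32) + 4)*(-10) = sqrt(56 + 4)*(-10) = sqrt(60)*(-10) = (2*sqrt(15))*(-10) = -20*sqrt(15)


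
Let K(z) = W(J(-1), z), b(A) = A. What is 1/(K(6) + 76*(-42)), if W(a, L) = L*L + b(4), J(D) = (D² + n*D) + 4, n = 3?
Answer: -1/3152 ≈ -0.00031726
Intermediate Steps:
J(D) = 4 + D² + 3*D (J(D) = (D² + 3*D) + 4 = 4 + D² + 3*D)
W(a, L) = 4 + L² (W(a, L) = L*L + 4 = L² + 4 = 4 + L²)
K(z) = 4 + z²
1/(K(6) + 76*(-42)) = 1/((4 + 6²) + 76*(-42)) = 1/((4 + 36) - 3192) = 1/(40 - 3192) = 1/(-3152) = -1/3152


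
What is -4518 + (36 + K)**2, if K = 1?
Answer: -3149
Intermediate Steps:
-4518 + (36 + K)**2 = -4518 + (36 + 1)**2 = -4518 + 37**2 = -4518 + 1369 = -3149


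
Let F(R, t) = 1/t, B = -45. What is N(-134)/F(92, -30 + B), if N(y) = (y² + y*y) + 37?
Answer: -2696175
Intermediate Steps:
N(y) = 37 + 2*y² (N(y) = (y² + y²) + 37 = 2*y² + 37 = 37 + 2*y²)
N(-134)/F(92, -30 + B) = (37 + 2*(-134)²)/(1/(-30 - 45)) = (37 + 2*17956)/(1/(-75)) = (37 + 35912)/(-1/75) = 35949*(-75) = -2696175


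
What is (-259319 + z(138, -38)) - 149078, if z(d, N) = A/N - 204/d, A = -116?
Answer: -178468801/437 ≈ -4.0840e+5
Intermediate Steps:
z(d, N) = -204/d - 116/N (z(d, N) = -116/N - 204/d = -204/d - 116/N)
(-259319 + z(138, -38)) - 149078 = (-259319 + (-204/138 - 116/(-38))) - 149078 = (-259319 + (-204*1/138 - 116*(-1/38))) - 149078 = (-259319 + (-34/23 + 58/19)) - 149078 = (-259319 + 688/437) - 149078 = -113321715/437 - 149078 = -178468801/437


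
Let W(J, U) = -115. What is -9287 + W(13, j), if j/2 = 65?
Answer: -9402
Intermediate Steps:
j = 130 (j = 2*65 = 130)
-9287 + W(13, j) = -9287 - 115 = -9402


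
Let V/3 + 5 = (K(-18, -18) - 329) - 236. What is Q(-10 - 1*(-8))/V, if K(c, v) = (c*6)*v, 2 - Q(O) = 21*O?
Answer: 22/2061 ≈ 0.010674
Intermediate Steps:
Q(O) = 2 - 21*O
K(c, v) = 6*c*v (K(c, v) = (6*c)*v = 6*c*v)
V = 4122 (V = -15 + 3*((6*(-18)*(-18) - 329) - 236) = -15 + 3*((1944 - 329) - 236) = -15 + 3*(1615 - 236) = -15 + 3*1379 = -15 + 4137 = 4122)
Q(-10 - 1*(-8))/V = (2 - 21*(-10 - 1*(-8)))/4122 = (2 - 21*(-10 + 8))*(1/4122) = (2 - 21*(-2))*(1/4122) = (2 + 42)*(1/4122) = 44*(1/4122) = 22/2061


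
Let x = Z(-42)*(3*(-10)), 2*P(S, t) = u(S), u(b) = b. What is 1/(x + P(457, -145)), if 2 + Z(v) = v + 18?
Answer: 2/2017 ≈ 0.00099157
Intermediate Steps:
Z(v) = 16 + v (Z(v) = -2 + (v + 18) = -2 + (18 + v) = 16 + v)
P(S, t) = S/2
x = 780 (x = (16 - 42)*(3*(-10)) = -26*(-30) = 780)
1/(x + P(457, -145)) = 1/(780 + (1/2)*457) = 1/(780 + 457/2) = 1/(2017/2) = 2/2017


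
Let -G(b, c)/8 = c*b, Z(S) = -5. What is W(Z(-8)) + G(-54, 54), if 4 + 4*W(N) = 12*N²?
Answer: 23402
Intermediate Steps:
G(b, c) = -8*b*c (G(b, c) = -8*c*b = -8*b*c)
W(N) = -1 + 3*N² (W(N) = -1 + (12*N²)/4 = -1 + 3*N²)
W(Z(-8)) + G(-54, 54) = (-1 + 3*(-5)²) - 8*(-54)*54 = (-1 + 3*25) + 23328 = (-1 + 75) + 23328 = 74 + 23328 = 23402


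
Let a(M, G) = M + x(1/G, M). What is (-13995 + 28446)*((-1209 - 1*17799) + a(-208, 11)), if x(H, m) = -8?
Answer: -277806024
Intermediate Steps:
a(M, G) = -8 + M (a(M, G) = M - 8 = -8 + M)
(-13995 + 28446)*((-1209 - 1*17799) + a(-208, 11)) = (-13995 + 28446)*((-1209 - 1*17799) + (-8 - 208)) = 14451*((-1209 - 17799) - 216) = 14451*(-19008 - 216) = 14451*(-19224) = -277806024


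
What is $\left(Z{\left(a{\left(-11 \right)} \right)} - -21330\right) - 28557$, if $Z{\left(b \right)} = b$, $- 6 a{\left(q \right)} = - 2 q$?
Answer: $- \frac{21692}{3} \approx -7230.7$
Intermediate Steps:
$a{\left(q \right)} = \frac{q}{3}$ ($a{\left(q \right)} = - \frac{\left(-2\right) q}{6} = \frac{q}{3}$)
$\left(Z{\left(a{\left(-11 \right)} \right)} - -21330\right) - 28557 = \left(\frac{1}{3} \left(-11\right) - -21330\right) - 28557 = \left(- \frac{11}{3} + 21330\right) - 28557 = \frac{63979}{3} - 28557 = - \frac{21692}{3}$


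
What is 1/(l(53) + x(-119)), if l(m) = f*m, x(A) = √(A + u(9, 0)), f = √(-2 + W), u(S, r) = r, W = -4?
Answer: -I/(√119 + 53*√6) ≈ -0.0071057*I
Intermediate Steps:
f = I*√6 (f = √(-2 - 4) = √(-6) = I*√6 ≈ 2.4495*I)
x(A) = √A (x(A) = √(A + 0) = √A)
l(m) = I*m*√6 (l(m) = (I*√6)*m = I*m*√6)
1/(l(53) + x(-119)) = 1/(I*53*√6 + √(-119)) = 1/(53*I*√6 + I*√119) = 1/(I*√119 + 53*I*√6)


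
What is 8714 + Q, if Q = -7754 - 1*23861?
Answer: -22901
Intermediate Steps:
Q = -31615 (Q = -7754 - 23861 = -31615)
8714 + Q = 8714 - 31615 = -22901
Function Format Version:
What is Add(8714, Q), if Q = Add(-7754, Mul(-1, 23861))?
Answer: -22901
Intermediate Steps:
Q = -31615 (Q = Add(-7754, -23861) = -31615)
Add(8714, Q) = Add(8714, -31615) = -22901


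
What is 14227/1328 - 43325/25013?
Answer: 298324351/33217264 ≈ 8.9810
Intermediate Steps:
14227/1328 - 43325/25013 = 298324351/33217264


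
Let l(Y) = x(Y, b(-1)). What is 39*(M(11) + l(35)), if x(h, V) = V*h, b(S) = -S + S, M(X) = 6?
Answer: 234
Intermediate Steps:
b(S) = 0
l(Y) = 0 (l(Y) = 0*Y = 0)
39*(M(11) + l(35)) = 39*(6 + 0) = 39*6 = 234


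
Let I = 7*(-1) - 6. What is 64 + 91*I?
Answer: -1119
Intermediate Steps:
I = -13 (I = -7 - 6 = -13)
64 + 91*I = 64 + 91*(-13) = 64 - 1183 = -1119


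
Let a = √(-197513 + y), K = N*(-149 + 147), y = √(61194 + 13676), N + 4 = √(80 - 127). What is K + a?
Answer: 8 + √(-197513 + √74870) - 2*I*√47 ≈ 8.0 + 430.41*I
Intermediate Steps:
N = -4 + I*√47 (N = -4 + √(80 - 127) = -4 + √(-47) = -4 + I*√47 ≈ -4.0 + 6.8557*I)
y = √74870 ≈ 273.62
K = 8 - 2*I*√47 (K = (-4 + I*√47)*(-149 + 147) = (-4 + I*√47)*(-2) = 8 - 2*I*√47 ≈ 8.0 - 13.711*I)
a = √(-197513 + √74870) ≈ 444.12*I
K + a = (8 - 2*I*√47) + √(-197513 + √74870) = 8 + √(-197513 + √74870) - 2*I*√47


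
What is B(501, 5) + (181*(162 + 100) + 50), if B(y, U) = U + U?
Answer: 47482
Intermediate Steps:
B(y, U) = 2*U
B(501, 5) + (181*(162 + 100) + 50) = 2*5 + (181*(162 + 100) + 50) = 10 + (181*262 + 50) = 10 + (47422 + 50) = 10 + 47472 = 47482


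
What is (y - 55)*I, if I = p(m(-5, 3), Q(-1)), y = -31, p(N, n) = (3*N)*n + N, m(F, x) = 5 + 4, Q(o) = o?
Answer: 1548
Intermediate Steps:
m(F, x) = 9
p(N, n) = N + 3*N*n (p(N, n) = 3*N*n + N = N + 3*N*n)
I = -18 (I = 9*(1 + 3*(-1)) = 9*(1 - 3) = 9*(-2) = -18)
(y - 55)*I = (-31 - 55)*(-18) = -86*(-18) = 1548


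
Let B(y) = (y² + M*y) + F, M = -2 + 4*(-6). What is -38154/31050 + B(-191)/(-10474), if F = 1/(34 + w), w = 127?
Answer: -983823481/189710325 ≈ -5.1859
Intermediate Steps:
M = -26 (M = -2 - 24 = -26)
F = 1/161 (F = 1/(34 + 127) = 1/161 ≈ 0.0062112)
B(y) = 1/161 + y² - 26*y (B(y) = (y² - 26*y) + 1/161 = 1/161 + y² - 26*y)
-38154/31050 + B(-191)/(-10474) = -38154/31050 + (1/161 + (-191)² - 26*(-191))/(-10474) = -38154*1/31050 + (1/161 + 36481 + 4966)*(-1/10474) = -6359/5175 + (6672968/161)*(-1/10474) = -6359/5175 - 3336484/843157 = -983823481/189710325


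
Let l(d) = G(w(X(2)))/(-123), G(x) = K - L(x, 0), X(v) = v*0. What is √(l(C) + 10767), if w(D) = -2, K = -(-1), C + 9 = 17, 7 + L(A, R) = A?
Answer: √162892713/123 ≈ 103.76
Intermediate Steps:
L(A, R) = -7 + A
X(v) = 0
C = 8 (C = -9 + 17 = 8)
K = 1 (K = -1*(-1) = 1)
G(x) = 8 - x (G(x) = 1 - (-7 + x) = 1 + (7 - x) = 8 - x)
l(d) = -10/123 (l(d) = (8 - 1*(-2))/(-123) = (8 + 2)*(-1/123) = 10*(-1/123) = -10/123)
√(l(C) + 10767) = √(-10/123 + 10767) = √(1324331/123) = √162892713/123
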